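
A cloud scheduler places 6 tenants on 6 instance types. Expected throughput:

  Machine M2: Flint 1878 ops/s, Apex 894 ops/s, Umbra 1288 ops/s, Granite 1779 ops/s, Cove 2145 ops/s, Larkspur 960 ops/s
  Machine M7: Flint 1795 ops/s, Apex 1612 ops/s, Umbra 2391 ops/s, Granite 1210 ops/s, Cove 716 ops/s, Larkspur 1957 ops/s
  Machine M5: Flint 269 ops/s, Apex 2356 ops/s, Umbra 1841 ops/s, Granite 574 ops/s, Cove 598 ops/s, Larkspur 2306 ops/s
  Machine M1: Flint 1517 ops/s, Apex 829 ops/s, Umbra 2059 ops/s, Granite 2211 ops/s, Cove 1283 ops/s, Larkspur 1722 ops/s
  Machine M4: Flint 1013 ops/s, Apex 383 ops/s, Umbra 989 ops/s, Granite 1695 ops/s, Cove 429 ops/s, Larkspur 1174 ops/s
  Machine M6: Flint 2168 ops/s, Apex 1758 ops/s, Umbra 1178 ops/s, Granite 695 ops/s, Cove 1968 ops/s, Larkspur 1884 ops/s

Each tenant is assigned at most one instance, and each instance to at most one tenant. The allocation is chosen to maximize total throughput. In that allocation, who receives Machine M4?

This is the linear assignment problem.
Optimal: Flint→Machine M6 (2168 ops/s), Apex→Machine M5 (2356 ops/s), Umbra→Machine M7 (2391 ops/s), Granite→Machine M4 (1695 ops/s), Cove→Machine M2 (2145 ops/s), Larkspur→Machine M1 (1722 ops/s) — total 2168+2356+2391+1695+2145+1722 = 12477 ops/s.
Max-entry greedy (repeatedly take the single best remaining cell) gives 12445 ops/s, worse by 32.
Next-best assignment: Flint→Machine M6, Apex→Machine M5, Umbra→Machine M7, Granite→Machine M1, Cove→Machine M2, Larkspur→Machine M4 = 12445 ops/s.
Every other assignment is strictly worse.
Granite's own top instance is Machine M1 (2211 ops/s), but forcing Granite→Machine M1 and reassigning the rest optimally gives only 12445 ops/s — worse by 32.

Granite receives Machine M4.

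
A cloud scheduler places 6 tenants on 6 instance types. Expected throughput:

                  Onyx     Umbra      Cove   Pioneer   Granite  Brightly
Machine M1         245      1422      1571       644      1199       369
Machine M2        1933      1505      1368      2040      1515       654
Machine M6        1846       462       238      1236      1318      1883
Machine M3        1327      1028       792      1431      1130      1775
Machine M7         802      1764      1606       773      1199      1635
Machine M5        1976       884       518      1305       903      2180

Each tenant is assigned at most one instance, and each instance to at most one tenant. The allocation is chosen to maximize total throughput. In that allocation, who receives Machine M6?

Onyx receives Machine M6.

Optimal: Onyx→Machine M6 (1846 ops/s), Umbra→Machine M7 (1764 ops/s), Cove→Machine M1 (1571 ops/s), Pioneer→Machine M2 (2040 ops/s), Granite→Machine M3 (1130 ops/s), Brightly→Machine M5 (2180 ops/s) — total 1846+1764+1571+2040+1130+2180 = 10531 ops/s.
Next-best assignment: Onyx→Machine M5, Umbra→Machine M7, Cove→Machine M1, Pioneer→Machine M2, Granite→Machine M6, Brightly→Machine M3 = 10444 ops/s.
Checked against all permutations: 10531 ops/s is optimal.
Onyx's own top instance is Machine M5 (1976 ops/s), but forcing Onyx→Machine M5 and reassigning the rest optimally gives only 10444 ops/s — worse by 87.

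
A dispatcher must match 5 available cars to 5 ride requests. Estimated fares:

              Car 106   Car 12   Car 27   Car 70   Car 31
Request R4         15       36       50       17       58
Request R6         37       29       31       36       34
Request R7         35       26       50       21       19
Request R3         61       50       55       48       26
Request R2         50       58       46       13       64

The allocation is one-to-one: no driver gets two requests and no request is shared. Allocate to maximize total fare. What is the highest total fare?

Treat this as an assignment problem: match each driver to one request.
Optimal: Car 106→Request R3 ($61), Car 12→Request R2 ($58), Car 27→Request R7 ($50), Car 70→Request R6 ($36), Car 31→Request R4 ($58) — total 61+58+50+36+58 = $263.

Maximum total: $263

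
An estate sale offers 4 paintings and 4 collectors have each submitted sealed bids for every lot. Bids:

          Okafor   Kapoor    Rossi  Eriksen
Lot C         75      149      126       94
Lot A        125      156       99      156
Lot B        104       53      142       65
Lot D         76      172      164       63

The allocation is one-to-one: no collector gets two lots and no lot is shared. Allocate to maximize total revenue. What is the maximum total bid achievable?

Max total: $573

Optimal: Okafor→Lot B ($104), Kapoor→Lot C ($149), Rossi→Lot D ($164), Eriksen→Lot A ($156) — total 104+149+164+156 = $573.
Swapping Eriksen↔Kapoor (Eriksen→Lot C $94, Kapoor→Lot A $156) loses 55.
Every other assignment is strictly worse.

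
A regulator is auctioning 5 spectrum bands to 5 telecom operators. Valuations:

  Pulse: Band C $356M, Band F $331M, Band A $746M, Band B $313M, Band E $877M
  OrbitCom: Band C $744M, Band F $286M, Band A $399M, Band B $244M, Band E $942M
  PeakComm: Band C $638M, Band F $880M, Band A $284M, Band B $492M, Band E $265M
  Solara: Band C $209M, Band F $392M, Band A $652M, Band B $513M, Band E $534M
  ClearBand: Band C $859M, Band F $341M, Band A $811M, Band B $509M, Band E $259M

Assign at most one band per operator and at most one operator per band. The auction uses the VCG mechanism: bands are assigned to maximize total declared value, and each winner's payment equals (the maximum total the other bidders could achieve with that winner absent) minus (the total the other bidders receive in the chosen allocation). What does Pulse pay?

Efficient allocation: Pulse→Band A ($746M), OrbitCom→Band E ($942M), PeakComm→Band F ($880M), Solara→Band B ($513M), ClearBand→Band C ($859M); total welfare W = $3940M.
Pulse receives Band A at value $746M, so the others get W − 746 = $3194M.
Without Pulse: best allocation of the remaining 4 bidders over all 5 bands is OrbitCom→Band E ($942M), PeakComm→Band F ($880M), Solara→Band A ($652M), ClearBand→Band C ($859M), total $3333M.
VCG payment = (others' best without Pulse) − (others' welfare with Pulse) = 3333 − 3194 = $139M.

Pulse pays $139M.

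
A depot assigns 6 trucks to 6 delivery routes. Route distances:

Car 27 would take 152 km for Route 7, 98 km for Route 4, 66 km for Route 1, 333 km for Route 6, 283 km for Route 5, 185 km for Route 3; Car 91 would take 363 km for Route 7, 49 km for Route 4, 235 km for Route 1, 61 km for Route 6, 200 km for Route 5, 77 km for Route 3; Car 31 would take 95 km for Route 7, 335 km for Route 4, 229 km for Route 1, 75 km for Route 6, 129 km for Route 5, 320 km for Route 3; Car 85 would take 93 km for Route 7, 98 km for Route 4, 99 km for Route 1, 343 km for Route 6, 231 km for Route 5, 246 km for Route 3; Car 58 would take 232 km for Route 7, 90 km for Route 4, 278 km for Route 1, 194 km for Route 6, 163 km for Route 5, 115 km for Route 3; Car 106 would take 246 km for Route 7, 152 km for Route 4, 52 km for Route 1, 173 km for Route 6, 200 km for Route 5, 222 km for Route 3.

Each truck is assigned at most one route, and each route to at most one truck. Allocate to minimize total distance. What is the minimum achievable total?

Minimum total: 548 km

Optimal: Car 27→Route 4 (98 km), Car 91→Route 6 (61 km), Car 31→Route 5 (129 km), Car 85→Route 7 (93 km), Car 58→Route 3 (115 km), Car 106→Route 1 (52 km) — total 98+61+129+93+115+52 = 548 km.
Column-greedy (each route in turn goes to its cheapest remaining truck) gives 617 km, worse by 69.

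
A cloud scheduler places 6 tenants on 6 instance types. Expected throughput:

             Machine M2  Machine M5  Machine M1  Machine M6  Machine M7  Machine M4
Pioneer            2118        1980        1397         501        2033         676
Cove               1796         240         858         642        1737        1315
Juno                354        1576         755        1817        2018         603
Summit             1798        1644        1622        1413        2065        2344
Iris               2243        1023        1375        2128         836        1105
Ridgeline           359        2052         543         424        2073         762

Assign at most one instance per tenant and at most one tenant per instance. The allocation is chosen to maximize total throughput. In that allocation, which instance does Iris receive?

Optimal: Pioneer→Machine M1 (1397 ops/s), Cove→Machine M2 (1796 ops/s), Juno→Machine M7 (2018 ops/s), Summit→Machine M4 (2344 ops/s), Iris→Machine M6 (2128 ops/s), Ridgeline→Machine M5 (2052 ops/s) — total 1397+1796+2018+2344+2128+2052 = 11735 ops/s.
Max-entry greedy (repeatedly take the single best remaining cell) gives 11315 ops/s, worse by 420.
Next-best assignment: Pioneer→Machine M1, Cove→Machine M7, Juno→Machine M6, Summit→Machine M4, Iris→Machine M2, Ridgeline→Machine M5 = 11590 ops/s.
Swapping Juno↔Summit (Juno→Machine M4 603 ops/s, Summit→Machine M7 2065 ops/s) loses 1694.
No other one-to-one assignment exceeds 11735 ops/s.
Iris's own top instance is Machine M2 (2243 ops/s), but forcing Iris→Machine M2 and reassigning the rest optimally gives only 11590 ops/s — worse by 145.

Iris receives Machine M6.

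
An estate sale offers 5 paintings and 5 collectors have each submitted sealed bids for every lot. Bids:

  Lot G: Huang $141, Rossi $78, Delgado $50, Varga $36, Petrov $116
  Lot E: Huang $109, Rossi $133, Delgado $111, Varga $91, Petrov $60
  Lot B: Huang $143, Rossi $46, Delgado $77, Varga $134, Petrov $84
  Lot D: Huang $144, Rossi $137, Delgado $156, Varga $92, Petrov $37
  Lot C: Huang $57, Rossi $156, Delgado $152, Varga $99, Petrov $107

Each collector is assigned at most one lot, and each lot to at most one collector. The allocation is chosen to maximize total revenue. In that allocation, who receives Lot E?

Optimal: Huang→Lot D ($144), Rossi→Lot E ($133), Delgado→Lot C ($152), Varga→Lot B ($134), Petrov→Lot G ($116) — total 144+133+152+134+116 = $679.
Row-greedy (each collector in turn takes its best remaining lot) gives $661, worse by 18.
Next-best assignment: Huang→Lot G, Rossi→Lot E, Delgado→Lot D, Varga→Lot B, Petrov→Lot C = $671.
Rossi's own top lot is Lot C ($156), but forcing Rossi→Lot C and reassigning the rest optimally gives only $671 — worse by 8.

Rossi receives Lot E.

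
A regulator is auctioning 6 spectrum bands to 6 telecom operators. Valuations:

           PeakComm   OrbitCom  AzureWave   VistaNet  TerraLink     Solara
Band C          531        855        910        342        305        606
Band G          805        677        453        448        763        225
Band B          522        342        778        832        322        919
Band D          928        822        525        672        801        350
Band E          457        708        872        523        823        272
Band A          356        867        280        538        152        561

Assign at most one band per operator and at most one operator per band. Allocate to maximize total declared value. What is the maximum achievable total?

Maximum total: $4996M

This is the linear assignment problem.
Optimal: PeakComm→Band G ($805M), OrbitCom→Band A ($867M), AzureWave→Band C ($910M), VistaNet→Band D ($672M), TerraLink→Band E ($823M), Solara→Band B ($919M) — total 805+867+910+672+823+919 = $4996M.
Max-entry greedy (repeatedly take the single best remaining cell) gives $4895M, worse by 101.
Every other assignment is strictly worse.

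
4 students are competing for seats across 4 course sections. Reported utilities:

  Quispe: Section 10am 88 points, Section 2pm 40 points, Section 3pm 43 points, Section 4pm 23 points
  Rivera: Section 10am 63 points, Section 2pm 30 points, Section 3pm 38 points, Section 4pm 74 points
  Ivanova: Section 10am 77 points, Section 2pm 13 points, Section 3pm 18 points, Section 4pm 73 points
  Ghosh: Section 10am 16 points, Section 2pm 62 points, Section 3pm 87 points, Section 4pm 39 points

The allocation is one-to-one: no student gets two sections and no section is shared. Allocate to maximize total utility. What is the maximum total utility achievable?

This is the linear assignment problem.
Optimal: Quispe→Section 10am (88 points), Rivera→Section 2pm (30 points), Ivanova→Section 4pm (73 points), Ghosh→Section 3pm (87 points) — total 88+30+73+87 = 278 points.
Column-greedy (each section in turn goes to its best remaining student) gives 261 points, worse by 17.

Maximum total: 278 points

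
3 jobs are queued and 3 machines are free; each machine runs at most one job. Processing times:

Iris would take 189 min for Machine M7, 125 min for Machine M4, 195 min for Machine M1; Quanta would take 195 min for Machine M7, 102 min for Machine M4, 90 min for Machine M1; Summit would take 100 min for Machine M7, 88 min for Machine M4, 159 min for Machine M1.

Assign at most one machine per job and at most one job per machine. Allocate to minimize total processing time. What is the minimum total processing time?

Optimal: Iris→Machine M4 (125 min), Quanta→Machine M1 (90 min), Summit→Machine M7 (100 min) — total 125+90+100 = 315 min.
Min-entry greedy (repeatedly take the single cheapest remaining cell) gives 367 min, worse by 52.
Checked against all permutations: 315 min is optimal.

Minimum total: 315 min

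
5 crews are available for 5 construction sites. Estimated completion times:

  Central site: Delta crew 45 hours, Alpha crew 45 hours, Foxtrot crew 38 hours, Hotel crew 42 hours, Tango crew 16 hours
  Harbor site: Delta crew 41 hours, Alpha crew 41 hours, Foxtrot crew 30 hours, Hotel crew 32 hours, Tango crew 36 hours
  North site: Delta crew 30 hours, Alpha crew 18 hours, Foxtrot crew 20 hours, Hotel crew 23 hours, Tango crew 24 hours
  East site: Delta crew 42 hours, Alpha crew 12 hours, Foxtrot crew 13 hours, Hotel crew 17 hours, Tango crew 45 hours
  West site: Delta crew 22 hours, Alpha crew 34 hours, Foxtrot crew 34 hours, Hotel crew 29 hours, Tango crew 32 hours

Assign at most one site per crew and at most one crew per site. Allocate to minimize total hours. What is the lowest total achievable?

Optimal: Delta crew→West site (22 hours), Alpha crew→North site (18 hours), Foxtrot crew→East site (13 hours), Hotel crew→Harbor site (32 hours), Tango crew→Central site (16 hours) — total 22+18+13+32+16 = 101 hours.
Column-greedy (each site in turn goes to its cheapest remaining crew) gives 103 hours, worse by 2.
Next-best assignment: Delta crew→West site, Alpha crew→East site, Foxtrot crew→North site, Hotel crew→Harbor site, Tango crew→Central site = 102 hours.
Checked against all permutations: 101 hours is optimal.

Min total: 101 hours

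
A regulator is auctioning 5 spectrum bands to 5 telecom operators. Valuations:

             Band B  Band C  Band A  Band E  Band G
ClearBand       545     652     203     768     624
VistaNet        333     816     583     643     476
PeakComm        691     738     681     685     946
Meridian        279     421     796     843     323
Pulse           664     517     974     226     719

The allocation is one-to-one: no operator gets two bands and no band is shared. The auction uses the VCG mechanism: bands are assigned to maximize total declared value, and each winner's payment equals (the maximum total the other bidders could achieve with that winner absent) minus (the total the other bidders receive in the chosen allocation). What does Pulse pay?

Pulse pays $176M.

Efficient allocation: ClearBand→Band B ($545M), VistaNet→Band C ($816M), PeakComm→Band G ($946M), Meridian→Band E ($843M), Pulse→Band A ($974M); total welfare W = $4124M.
Pulse receives Band A at value $974M, so the others get W − 974 = $3150M.
Without Pulse: best allocation of the remaining 4 bidders over all 5 bands is ClearBand→Band E ($768M), VistaNet→Band C ($816M), PeakComm→Band G ($946M), Meridian→Band A ($796M), total $3326M.
VCG payment = (others' best without Pulse) − (others' welfare with Pulse) = 3326 − 3150 = $176M.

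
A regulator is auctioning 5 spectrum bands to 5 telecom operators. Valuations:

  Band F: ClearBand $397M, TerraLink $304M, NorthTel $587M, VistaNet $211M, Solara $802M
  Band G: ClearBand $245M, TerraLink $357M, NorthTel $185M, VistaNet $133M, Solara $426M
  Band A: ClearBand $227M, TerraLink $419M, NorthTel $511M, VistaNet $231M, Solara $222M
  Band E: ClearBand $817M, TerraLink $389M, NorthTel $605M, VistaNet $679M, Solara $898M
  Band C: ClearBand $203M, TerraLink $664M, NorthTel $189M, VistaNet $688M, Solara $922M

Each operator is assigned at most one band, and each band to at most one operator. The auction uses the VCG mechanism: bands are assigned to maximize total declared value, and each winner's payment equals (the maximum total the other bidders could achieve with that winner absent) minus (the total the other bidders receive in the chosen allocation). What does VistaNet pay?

VistaNet pays $307M.

Efficient allocation: ClearBand→Band E ($817M), TerraLink→Band G ($357M), NorthTel→Band A ($511M), VistaNet→Band C ($688M), Solara→Band F ($802M); total welfare W = $3175M.
VistaNet receives Band C at value $688M, so the others get W − 688 = $2487M.
Without VistaNet: best allocation of the remaining 4 bidders over all 5 bands is ClearBand→Band E ($817M), TerraLink→Band C ($664M), NorthTel→Band A ($511M), Solara→Band F ($802M), total $2794M.
VCG payment = (others' best without VistaNet) − (others' welfare with VistaNet) = 2794 − 2487 = $307M.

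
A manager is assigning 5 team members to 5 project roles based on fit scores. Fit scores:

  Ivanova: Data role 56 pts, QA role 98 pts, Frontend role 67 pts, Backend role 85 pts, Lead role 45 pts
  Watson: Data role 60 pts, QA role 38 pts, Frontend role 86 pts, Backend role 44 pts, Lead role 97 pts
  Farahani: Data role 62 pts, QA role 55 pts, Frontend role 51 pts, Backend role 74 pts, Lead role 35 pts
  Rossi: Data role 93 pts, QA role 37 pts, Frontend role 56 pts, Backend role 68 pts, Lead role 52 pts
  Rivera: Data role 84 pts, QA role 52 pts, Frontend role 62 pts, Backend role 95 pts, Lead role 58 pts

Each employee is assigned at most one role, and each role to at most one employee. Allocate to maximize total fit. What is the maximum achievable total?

Maximum total: 434 pts

Optimal: Ivanova→QA role (98 pts), Watson→Lead role (97 pts), Farahani→Frontend role (51 pts), Rossi→Data role (93 pts), Rivera→Backend role (95 pts) — total 98+97+51+93+95 = 434 pts.
Swapping Watson↔Rivera (Watson→Backend role 44 pts, Rivera→Lead role 58 pts) loses 90.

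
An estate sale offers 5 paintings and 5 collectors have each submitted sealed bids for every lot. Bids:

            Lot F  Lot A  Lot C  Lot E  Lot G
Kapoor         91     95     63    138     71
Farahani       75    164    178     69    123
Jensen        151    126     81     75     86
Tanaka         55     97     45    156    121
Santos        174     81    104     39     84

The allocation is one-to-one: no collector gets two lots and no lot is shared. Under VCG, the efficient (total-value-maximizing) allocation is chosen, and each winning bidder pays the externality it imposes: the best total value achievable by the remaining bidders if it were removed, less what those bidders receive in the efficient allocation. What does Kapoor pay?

Kapoor pays $35.

Efficient allocation: Kapoor→Lot E ($138), Farahani→Lot C ($178), Jensen→Lot A ($126), Tanaka→Lot G ($121), Santos→Lot F ($174); total welfare W = $737.
Kapoor receives Lot E at value $138, so the others get W − 138 = $599.
Without Kapoor: best allocation of the remaining 4 bidders over all 5 lots is Farahani→Lot C ($178), Jensen→Lot A ($126), Tanaka→Lot E ($156), Santos→Lot F ($174), total $634.
VCG payment = (others' best without Kapoor) − (others' welfare with Kapoor) = 634 − 599 = $35.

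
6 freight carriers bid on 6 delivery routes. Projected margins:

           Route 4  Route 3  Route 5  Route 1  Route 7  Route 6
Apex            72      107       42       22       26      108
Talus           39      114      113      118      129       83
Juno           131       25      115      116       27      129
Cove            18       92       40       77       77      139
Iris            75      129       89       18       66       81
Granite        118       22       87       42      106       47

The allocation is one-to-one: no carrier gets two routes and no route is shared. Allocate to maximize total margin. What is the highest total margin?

Maximum total: $698k

This is the linear assignment problem.
Optimal: Apex→Route 3 ($107k), Talus→Route 7 ($129k), Juno→Route 1 ($116k), Cove→Route 6 ($139k), Iris→Route 5 ($89k), Granite→Route 4 ($118k) — total 107+129+116+139+89+118 = $698k.
Max-entry greedy (repeatedly take the single best remaining cell) gives $637k, worse by 61.
Every other assignment is strictly worse.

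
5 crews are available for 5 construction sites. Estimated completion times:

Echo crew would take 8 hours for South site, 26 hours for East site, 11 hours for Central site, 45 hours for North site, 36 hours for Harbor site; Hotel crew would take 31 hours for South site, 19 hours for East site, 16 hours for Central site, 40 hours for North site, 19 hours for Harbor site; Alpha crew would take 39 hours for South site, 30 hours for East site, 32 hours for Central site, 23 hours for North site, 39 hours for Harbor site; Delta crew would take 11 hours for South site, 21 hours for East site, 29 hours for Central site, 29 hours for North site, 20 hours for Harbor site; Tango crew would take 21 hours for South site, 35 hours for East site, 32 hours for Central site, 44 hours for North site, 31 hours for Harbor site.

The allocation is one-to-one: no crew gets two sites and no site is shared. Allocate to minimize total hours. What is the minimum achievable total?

Min total: 94 hours

Optimal: Echo crew→Central site (11 hours), Hotel crew→East site (19 hours), Alpha crew→North site (23 hours), Delta crew→Harbor site (20 hours), Tango crew→South site (21 hours) — total 11+19+23+20+21 = 94 hours.
Row-greedy (each crew in turn takes its cheapest remaining site) gives 102 hours, worse by 8.
Next-best assignment: Echo crew→Central site, Hotel crew→East site, Alpha crew→North site, Delta crew→South site, Tango crew→Harbor site = 95 hours.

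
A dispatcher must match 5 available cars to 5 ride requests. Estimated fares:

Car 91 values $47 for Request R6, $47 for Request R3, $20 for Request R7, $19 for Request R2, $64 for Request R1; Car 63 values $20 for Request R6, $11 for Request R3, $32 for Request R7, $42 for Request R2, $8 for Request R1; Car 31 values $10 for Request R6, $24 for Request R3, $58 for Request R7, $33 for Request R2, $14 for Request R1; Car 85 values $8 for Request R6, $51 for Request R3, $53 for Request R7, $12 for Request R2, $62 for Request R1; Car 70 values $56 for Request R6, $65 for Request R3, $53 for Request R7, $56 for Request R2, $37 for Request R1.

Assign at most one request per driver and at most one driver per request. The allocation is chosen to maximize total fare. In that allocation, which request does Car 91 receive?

This is a one-to-one assignment (maximum-weight bipartite matching).
Optimal: Car 91→Request R6 ($47), Car 63→Request R2 ($42), Car 31→Request R7 ($58), Car 85→Request R1 ($62), Car 70→Request R3 ($65) — total 47+42+58+62+65 = $274.
Row-greedy (each driver in turn takes its best remaining request) gives $271, worse by 3.
No other one-to-one assignment exceeds $274.
Car 91's own top request is Request R1 ($64), but forcing Car 91→Request R1 and reassigning the rest optimally gives only $271 — worse by 3.

Car 91 receives Request R6.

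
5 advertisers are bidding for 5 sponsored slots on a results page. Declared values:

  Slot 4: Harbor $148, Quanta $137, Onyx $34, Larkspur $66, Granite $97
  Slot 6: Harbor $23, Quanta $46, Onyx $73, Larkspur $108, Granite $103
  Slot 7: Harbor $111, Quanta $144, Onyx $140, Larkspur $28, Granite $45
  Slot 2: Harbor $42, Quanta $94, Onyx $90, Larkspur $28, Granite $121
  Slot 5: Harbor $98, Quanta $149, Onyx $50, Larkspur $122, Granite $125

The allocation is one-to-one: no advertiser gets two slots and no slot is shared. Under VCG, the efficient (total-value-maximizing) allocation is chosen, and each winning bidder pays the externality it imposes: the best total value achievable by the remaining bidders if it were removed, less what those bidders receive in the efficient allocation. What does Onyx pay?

Efficient allocation: Harbor→Slot 4 ($148), Quanta→Slot 5 ($149), Onyx→Slot 7 ($140), Larkspur→Slot 6 ($108), Granite→Slot 2 ($121); total welfare W = $666.
Onyx receives Slot 7 at value $140, so the others get W − 140 = $526.
Without Onyx: best allocation of the remaining 4 bidders over all 5 slots is Harbor→Slot 4 ($148), Quanta→Slot 7 ($144), Larkspur→Slot 5 ($122), Granite→Slot 2 ($121), total $535.
VCG payment = (others' best without Onyx) − (others' welfare with Onyx) = 535 − 526 = $9.

Onyx pays $9.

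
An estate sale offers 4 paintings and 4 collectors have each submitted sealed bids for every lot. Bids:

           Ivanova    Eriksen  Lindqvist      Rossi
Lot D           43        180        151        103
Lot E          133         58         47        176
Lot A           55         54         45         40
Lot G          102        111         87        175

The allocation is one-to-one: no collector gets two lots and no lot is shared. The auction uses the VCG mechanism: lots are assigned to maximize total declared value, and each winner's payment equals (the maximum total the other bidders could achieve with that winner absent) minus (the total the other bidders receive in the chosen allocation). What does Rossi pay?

Efficient allocation: Ivanova→Lot E ($133), Eriksen→Lot D ($180), Lindqvist→Lot A ($45), Rossi→Lot G ($175); total welfare W = $533.
Rossi receives Lot G at value $175, so the others get W − 175 = $358.
Without Rossi: best allocation of the remaining 3 bidders over all 4 lots is Ivanova→Lot E ($133), Eriksen→Lot D ($180), Lindqvist→Lot G ($87), total $400.
VCG payment = (others' best without Rossi) − (others' welfare with Rossi) = 400 − 358 = $42.

Rossi pays $42.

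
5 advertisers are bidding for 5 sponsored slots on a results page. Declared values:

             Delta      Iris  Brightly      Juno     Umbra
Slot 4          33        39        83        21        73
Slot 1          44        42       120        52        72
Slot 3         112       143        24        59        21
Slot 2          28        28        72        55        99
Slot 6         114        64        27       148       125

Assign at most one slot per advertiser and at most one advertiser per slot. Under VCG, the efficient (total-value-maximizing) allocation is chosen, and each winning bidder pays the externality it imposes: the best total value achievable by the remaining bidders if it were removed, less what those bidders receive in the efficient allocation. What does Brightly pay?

Efficient allocation: Delta→Slot 4 ($33), Iris→Slot 3 ($143), Brightly→Slot 1 ($120), Juno→Slot 6 ($148), Umbra→Slot 2 ($99); total welfare W = $543.
Brightly receives Slot 1 at value $120, so the others get W − 120 = $423.
Without Brightly: best allocation of the remaining 4 bidders over all 5 slots is Delta→Slot 1 ($44), Iris→Slot 3 ($143), Juno→Slot 6 ($148), Umbra→Slot 2 ($99), total $434.
VCG payment = (others' best without Brightly) − (others' welfare with Brightly) = 434 − 423 = $11.

Brightly pays $11.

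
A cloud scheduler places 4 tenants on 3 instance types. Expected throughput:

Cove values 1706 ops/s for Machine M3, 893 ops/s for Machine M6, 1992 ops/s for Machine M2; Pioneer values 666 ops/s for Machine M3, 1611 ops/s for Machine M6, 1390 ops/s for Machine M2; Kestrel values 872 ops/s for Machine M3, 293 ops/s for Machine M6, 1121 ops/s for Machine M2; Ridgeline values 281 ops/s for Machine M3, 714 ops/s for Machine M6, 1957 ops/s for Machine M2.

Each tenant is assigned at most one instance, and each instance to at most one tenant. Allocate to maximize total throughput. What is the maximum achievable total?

Optimal: Cove→Machine M3 (1706 ops/s), Pioneer→Machine M6 (1611 ops/s), Ridgeline→Machine M2 (1957 ops/s) — total 1706+1611+1957 = 5274 ops/s.
Every other assignment is strictly worse.

Maximum total: 5274 ops/s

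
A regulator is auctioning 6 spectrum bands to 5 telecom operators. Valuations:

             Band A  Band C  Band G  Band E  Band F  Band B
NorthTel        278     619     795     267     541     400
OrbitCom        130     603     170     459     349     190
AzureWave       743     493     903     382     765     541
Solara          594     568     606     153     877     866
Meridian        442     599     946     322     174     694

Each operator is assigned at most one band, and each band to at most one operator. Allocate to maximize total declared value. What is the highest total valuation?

Optimal: NorthTel→Band G ($795M), OrbitCom→Band C ($603M), AzureWave→Band A ($743M), Solara→Band F ($877M), Meridian→Band B ($694M) — total 795+603+743+877+694 = $3712M.
Next-best assignment: NorthTel→Band F, OrbitCom→Band C, AzureWave→Band A, Solara→Band B, Meridian→Band G = $3699M.

Max total: $3712M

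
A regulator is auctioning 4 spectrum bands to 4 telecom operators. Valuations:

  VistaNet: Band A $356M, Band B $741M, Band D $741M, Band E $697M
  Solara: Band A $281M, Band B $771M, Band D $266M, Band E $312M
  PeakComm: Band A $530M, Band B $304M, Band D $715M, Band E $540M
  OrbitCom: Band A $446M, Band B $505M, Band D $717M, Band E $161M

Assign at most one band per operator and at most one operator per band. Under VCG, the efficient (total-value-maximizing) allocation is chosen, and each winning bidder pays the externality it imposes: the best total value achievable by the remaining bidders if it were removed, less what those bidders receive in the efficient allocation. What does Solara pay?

Efficient allocation: VistaNet→Band E ($697M), Solara→Band B ($771M), PeakComm→Band A ($530M), OrbitCom→Band D ($717M); total welfare W = $2715M.
Solara receives Band B at value $771M, so the others get W − 771 = $1944M.
Without Solara: best allocation of the remaining 3 bidders over all 4 bands is VistaNet→Band B ($741M), PeakComm→Band E ($540M), OrbitCom→Band D ($717M), total $1998M.
VCG payment = (others' best without Solara) − (others' welfare with Solara) = 1998 − 1944 = $54M.

Solara pays $54M.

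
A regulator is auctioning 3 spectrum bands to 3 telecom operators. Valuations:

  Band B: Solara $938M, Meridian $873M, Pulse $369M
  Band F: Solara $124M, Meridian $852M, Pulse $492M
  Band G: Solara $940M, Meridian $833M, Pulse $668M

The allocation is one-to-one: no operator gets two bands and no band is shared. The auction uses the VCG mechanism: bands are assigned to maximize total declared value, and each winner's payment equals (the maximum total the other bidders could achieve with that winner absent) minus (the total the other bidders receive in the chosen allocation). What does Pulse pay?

Efficient allocation: Solara→Band B ($938M), Meridian→Band F ($852M), Pulse→Band G ($668M); total welfare W = $2458M.
Pulse receives Band G at value $668M, so the others get W − 668 = $1790M.
Without Pulse: best allocation of the remaining 2 bidders over all 3 bands is Solara→Band G ($940M), Meridian→Band B ($873M), total $1813M.
VCG payment = (others' best without Pulse) − (others' welfare with Pulse) = 1813 − 1790 = $23M.

Pulse pays $23M.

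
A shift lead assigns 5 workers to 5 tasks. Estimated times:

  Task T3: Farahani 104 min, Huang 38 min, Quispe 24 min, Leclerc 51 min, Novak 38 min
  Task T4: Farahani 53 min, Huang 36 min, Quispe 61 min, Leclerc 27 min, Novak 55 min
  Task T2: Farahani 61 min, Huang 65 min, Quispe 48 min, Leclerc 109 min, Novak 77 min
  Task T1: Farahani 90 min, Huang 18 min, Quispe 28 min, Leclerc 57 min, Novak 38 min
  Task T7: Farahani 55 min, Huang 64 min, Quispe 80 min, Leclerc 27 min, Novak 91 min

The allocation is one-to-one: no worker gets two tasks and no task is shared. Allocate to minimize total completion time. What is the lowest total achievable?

Optimal: Farahani→Task T4 (53 min), Huang→Task T1 (18 min), Quispe→Task T2 (48 min), Leclerc→Task T7 (27 min), Novak→Task T3 (38 min) — total 53+18+48+27+38 = 184 min.
Min-entry greedy (repeatedly take the single cheapest remaining cell) gives 201 min, worse by 17.

Min total: 184 min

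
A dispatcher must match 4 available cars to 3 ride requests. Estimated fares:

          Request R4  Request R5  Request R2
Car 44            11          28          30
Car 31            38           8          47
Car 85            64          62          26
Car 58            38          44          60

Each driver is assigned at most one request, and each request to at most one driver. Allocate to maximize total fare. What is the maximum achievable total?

Max total: $160

Optimal: Car 31→Request R4 ($38), Car 85→Request R5 ($62), Car 58→Request R2 ($60) — total 38+62+60 = $160.
Max-entry greedy (repeatedly take the single best remaining cell) gives $152, worse by 8.
Next-best assignment: Car 85→Request R4, Car 58→Request R5, Car 31→Request R2 = $155.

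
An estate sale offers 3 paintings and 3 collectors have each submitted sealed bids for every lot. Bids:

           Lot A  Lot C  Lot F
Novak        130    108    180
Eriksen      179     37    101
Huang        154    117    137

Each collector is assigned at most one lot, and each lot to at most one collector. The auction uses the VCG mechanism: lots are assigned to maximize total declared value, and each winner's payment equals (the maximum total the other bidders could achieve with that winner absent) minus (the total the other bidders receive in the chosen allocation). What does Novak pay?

Efficient allocation: Novak→Lot F ($180), Eriksen→Lot A ($179), Huang→Lot C ($117); total welfare W = $476.
Novak receives Lot F at value $180, so the others get W − 180 = $296.
Without Novak: best allocation of the remaining 2 bidders over all 3 lots is Eriksen→Lot A ($179), Huang→Lot F ($137), total $316.
VCG payment = (others' best without Novak) − (others' welfare with Novak) = 316 − 296 = $20.

Novak pays $20.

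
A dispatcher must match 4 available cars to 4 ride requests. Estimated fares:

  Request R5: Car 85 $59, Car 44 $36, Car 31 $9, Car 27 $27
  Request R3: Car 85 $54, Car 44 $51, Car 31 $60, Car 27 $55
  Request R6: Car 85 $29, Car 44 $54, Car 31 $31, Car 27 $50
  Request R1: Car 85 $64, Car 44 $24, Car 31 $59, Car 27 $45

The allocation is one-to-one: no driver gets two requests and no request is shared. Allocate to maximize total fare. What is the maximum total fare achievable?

Optimal: Car 85→Request R5 ($59), Car 44→Request R6 ($54), Car 31→Request R1 ($59), Car 27→Request R3 ($55) — total 59+54+59+55 = $227.
Max-entry greedy (repeatedly take the single best remaining cell) gives $205, worse by 22.

Max total: $227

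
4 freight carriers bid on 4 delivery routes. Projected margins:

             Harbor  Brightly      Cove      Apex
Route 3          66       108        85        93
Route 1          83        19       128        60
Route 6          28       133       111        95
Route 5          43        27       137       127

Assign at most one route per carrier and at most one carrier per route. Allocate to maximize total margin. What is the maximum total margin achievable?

Maximum total: $454k

This is a one-to-one assignment (maximum-weight bipartite matching).
Optimal: Harbor→Route 3 ($66k), Brightly→Route 6 ($133k), Cove→Route 1 ($128k), Apex→Route 5 ($127k) — total 66+133+128+127 = $454k.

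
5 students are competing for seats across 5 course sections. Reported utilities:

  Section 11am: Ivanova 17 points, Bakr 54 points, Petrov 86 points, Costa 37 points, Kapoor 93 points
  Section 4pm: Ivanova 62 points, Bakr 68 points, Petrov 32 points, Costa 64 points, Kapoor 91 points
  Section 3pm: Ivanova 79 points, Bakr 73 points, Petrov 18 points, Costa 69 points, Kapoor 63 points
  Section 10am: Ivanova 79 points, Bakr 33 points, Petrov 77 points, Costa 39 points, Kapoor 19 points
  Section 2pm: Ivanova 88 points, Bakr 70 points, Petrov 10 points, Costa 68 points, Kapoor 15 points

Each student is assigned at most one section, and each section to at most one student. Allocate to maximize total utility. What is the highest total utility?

Max total: 397 points

Treat this as an assignment problem: match each student to one section.
Optimal: Ivanova→Section 10am (79 points), Bakr→Section 3pm (73 points), Petrov→Section 11am (86 points), Costa→Section 2pm (68 points), Kapoor→Section 4pm (91 points) — total 79+73+86+68+91 = 397 points.
Row-greedy (each student in turn takes its best remaining section) gives 330 points, worse by 67.
Next-best assignment: Ivanova→Section 10am, Bakr→Section 2pm, Petrov→Section 11am, Costa→Section 3pm, Kapoor→Section 4pm = 395 points.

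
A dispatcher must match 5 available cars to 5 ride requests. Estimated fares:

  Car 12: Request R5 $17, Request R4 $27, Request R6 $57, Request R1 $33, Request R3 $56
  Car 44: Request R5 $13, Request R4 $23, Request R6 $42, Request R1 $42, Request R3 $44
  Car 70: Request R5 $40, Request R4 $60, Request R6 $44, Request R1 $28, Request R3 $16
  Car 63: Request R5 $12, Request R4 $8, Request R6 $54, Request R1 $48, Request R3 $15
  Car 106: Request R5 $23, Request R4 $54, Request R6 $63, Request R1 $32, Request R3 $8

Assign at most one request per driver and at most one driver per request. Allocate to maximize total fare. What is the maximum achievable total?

Max total: $246

This is a one-to-one assignment (maximum-weight bipartite matching).
Optimal: Car 12→Request R3 ($56), Car 44→Request R1 ($42), Car 70→Request R5 ($40), Car 63→Request R6 ($54), Car 106→Request R4 ($54) — total 56+42+40+54+54 = $246.
Row-greedy (each driver in turn takes its best remaining request) gives $232, worse by 14.
Swapping Car 12↔Car 44 (Car 12→Request R1 $33, Car 44→Request R3 $44) loses 21.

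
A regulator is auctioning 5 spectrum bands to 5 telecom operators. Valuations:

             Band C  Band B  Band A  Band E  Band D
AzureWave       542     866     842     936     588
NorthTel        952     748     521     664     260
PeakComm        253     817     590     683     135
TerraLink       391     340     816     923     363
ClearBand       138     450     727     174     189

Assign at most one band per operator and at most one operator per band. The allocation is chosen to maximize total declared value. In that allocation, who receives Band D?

Optimal: AzureWave→Band D ($588M), NorthTel→Band C ($952M), PeakComm→Band B ($817M), TerraLink→Band E ($923M), ClearBand→Band A ($727M) — total 588+952+817+923+727 = $4007M.
Max-entry greedy (repeatedly take the single best remaining cell) gives $3710M, worse by 297.
AzureWave's own top band is Band E ($936M), but forcing AzureWave→Band E and reassigning the rest optimally gives only $3795M — worse by 212.

AzureWave receives Band D.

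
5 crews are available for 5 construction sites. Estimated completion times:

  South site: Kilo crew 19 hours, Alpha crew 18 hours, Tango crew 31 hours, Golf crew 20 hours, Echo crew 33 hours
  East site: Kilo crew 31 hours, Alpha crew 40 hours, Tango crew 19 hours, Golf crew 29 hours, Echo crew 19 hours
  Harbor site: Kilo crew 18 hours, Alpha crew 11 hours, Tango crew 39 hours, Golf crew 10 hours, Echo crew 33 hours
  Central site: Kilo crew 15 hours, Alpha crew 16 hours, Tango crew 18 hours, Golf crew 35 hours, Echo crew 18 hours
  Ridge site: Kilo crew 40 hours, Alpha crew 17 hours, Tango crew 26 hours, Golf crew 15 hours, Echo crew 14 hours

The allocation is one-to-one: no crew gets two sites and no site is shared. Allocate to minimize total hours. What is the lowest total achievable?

Optimal: Kilo crew→Central site (15 hours), Alpha crew→South site (18 hours), Tango crew→East site (19 hours), Golf crew→Harbor site (10 hours), Echo crew→Ridge site (14 hours) — total 15+18+19+10+14 = 76 hours.
Row-greedy (each crew in turn takes its cheapest remaining site) gives 93 hours, worse by 17.
Next-best assignment: Kilo crew→South site, Alpha crew→Central site, Tango crew→East site, Golf crew→Harbor site, Echo crew→Ridge site = 78 hours.

Min total: 76 hours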